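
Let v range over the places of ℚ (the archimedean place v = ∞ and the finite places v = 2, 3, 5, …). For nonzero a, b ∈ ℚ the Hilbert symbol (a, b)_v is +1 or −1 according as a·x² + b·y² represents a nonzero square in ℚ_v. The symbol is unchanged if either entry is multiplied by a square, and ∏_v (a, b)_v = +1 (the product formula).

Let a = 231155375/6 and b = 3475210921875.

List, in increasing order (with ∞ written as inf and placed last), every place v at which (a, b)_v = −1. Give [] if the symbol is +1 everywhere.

[2, 11]

Mod squares: a ≡ 458490, b ≡ 504339. Check v ∈ {∞, 2, 3, 5, 7, 11, 17, 29, 31}.
v=7: a=7^0·(≡4), b=7^2·(≡6) mod 7; (4|7)=+1, (6|7)=-1; (−1)^{0·2·3}·(+1)^2·(-1)^0 = +1.
v=11: a=11^2·(≡10), b=11^1·(≡5) mod 11; (10|11)=-1, (5|11)=+1; (−1)^{2·1·5}·(-1)^1·(+1)^2 = -1.
v=2: v_2(a)=-1, v_2(b)=0; units ≡ 5, 3 (mod 8); ε·ε+αω+βω = 0·1+-1·1+0·1 ≡ 1  ⇒  (a,b)_2 = -1.
v=31: a=31^1·(≡17), b=31^1·(≡20) mod 31; (17|31)=-1, (20|31)=+1; (−1)^{1·1·15}·(-1)^1·(+1)^1 = +1.
v=29: a=29^1·(≡23), b=29^1·(≡5) mod 29; (23|29)=+1, (5|29)=+1; (−1)^{1·1·14}·(+1)^1·(+1)^1 = +1.
v=∞: 458490 > 0 and 504339 > 0  ⇒  (a,b)_∞ = +1.
v=17: a=17^1·(≡13), b=17^1·(≡13) mod 17; (13|17)=+1, (13|17)=+1; (−1)^{1·1·8}·(+1)^1·(+1)^1 = +1.
v=5: a=5^3·(≡3), b=5^6·(≡4) mod 5; (3|5)=-1, (4|5)=+1; (−1)^{3·6·2}·(-1)^6·(+1)^3 = +1.
v=3: a=3^-1·(≡1), b=3^3·(≡2) mod 3; (1|3)=+1, (2|3)=-1; (−1)^{-1·3·1}·(+1)^3·(-1)^-1 = +1.
(458490, 504339 / ℚ) ramifies at {2, 11}: a division algebra.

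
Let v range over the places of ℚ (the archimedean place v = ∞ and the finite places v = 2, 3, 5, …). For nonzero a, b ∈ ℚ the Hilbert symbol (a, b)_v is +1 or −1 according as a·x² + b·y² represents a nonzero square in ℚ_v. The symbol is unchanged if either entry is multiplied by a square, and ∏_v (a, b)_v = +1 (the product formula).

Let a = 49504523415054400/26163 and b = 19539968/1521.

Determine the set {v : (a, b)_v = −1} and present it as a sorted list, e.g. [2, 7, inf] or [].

Mod squares: a ≡ 323, b ≡ 19082. Check v ∈ {∞, 2, 3, 5, 7, 11, 13, 17, 19, 29, 47, 53}.
v=5: a=5^2·(≡2), b=5^0·(≡3) mod 5; (2|5)=-1, (3|5)=-1; (−1)^{2·0·2}·(-1)^0·(-1)^2 = +1.
v=2: v_2(a)=6, v_2(b)=11; units ≡ 3, 5 (mod 8); ε·ε+αω+βω = 1·0+6·1+11·1 ≡ 1  ⇒  (a,b)_2 = -1.
v=13: a=13^0·(≡8), b=13^-2·(≡5) mod 13; (8|13)=-1, (5|13)=-1; (−1)^{0·-2·6}·(-1)^-2·(-1)^0 = +1.
v=53: a=53^2·(≡20), b=53^0·(≡31) mod 53; (20|53)=-1, (31|53)=-1; (−1)^{2·0·26}·(-1)^0·(-1)^2 = +1.
v=∞: 323 > 0 and 19082 > 0  ⇒  (a,b)_∞ = +1.
v=11: a=11^2·(≡9), b=11^0·(≡10) mod 11; (9|11)=+1, (10|11)=-1; (−1)^{2·0·5}·(+1)^0·(-1)^2 = +1.
v=47: a=47^2·(≡40), b=47^1·(≡10) mod 47; (40|47)=-1, (10|47)=-1; (−1)^{2·1·23}·(-1)^1·(-1)^2 = -1.
v=7: a=7^2·(≡2), b=7^1·(≡3) mod 7; (2|7)=+1, (3|7)=-1; (−1)^{2·1·3}·(+1)^1·(-1)^2 = +1.
v=3: a=3^-4·(≡2), b=3^-2·(≡2) mod 3; (2|3)=-1, (2|3)=-1; (−1)^{-4·-2·1}·(-1)^-2·(-1)^-4 = +1.
v=29: a=29^2·(≡1), b=29^1·(≡25) mod 29; (1|29)=+1, (25|29)=+1; (−1)^{2·1·14}·(+1)^1·(+1)^2 = +1.
v=17: a=17^-1·(≡2), b=17^0·(≡4) mod 17; (2|17)=+1, (4|17)=+1; (−1)^{-1·0·8}·(+1)^0·(+1)^-1 = +1.
v=19: a=19^-1·(≡11), b=19^0·(≡7) mod 19; (11|19)=+1, (7|19)=+1; (−1)^{-1·0·9}·(+1)^0·(+1)^-1 = +1.
Ram(323, 19082) = {2, 47}; no ℚ_2-point on the conic.

[2, 47]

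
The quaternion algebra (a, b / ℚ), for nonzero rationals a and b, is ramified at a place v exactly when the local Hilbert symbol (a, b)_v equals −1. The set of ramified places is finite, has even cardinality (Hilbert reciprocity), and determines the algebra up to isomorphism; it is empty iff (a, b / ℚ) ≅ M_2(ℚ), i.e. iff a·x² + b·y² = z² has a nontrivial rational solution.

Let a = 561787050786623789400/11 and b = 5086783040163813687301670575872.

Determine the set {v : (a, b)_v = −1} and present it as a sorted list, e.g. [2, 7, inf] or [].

(a, b) ≡ (31746, 4902247) mod (ℚ^×)²; places V = {2, 3, 5, 7, 11, 13, 19, 29, 31, 37, 41, ∞}.
(a,b)_5: α=2, u≡1; β=0, v≡2 (mod 5); (1|5)=+1, (2|5)=-1; sign (−1)^0·+1^0·-1^2 = +1.
(a,b)_41: α=2, u≡30; β=3, v≡17 (mod 41); (30|41)=-1, (17|41)=-1; sign (−1)^0·-1^3·-1^2 = -1.
(a,b)_19: α=2, u≡7; β=3, v≡12 (mod 19); (7|19)=+1, (12|19)=-1; sign (−1)^0·+1^3·-1^2 = +1.
(a,b)_∞: sgn(31746)=+, sgn(4902247)=+, so +1.
(a,b)_37: α=1, u≡28; β=2, v≡23 (mod 37); (28|37)=+1, (23|37)=-1; sign (−1)^0·+1^2·-1^1 = -1.
(a,b)_3: α=5, u≡1; β=6, v≡1 (mod 3); (1|3)=+1, (1|3)=+1; sign (−1)^0·+1^6·+1^5 = +1.
(a,b)_2: α=3, β=8; u≡1, v≡7 (mod 8); ε(u)ε(v)=0·1, αω(v)=3·0, βω(u)=8·0; sum ≡ 0  ⇒  +1.
(a,b)_29: α=2, u≡28; β=3, v≡15 (mod 29); (28|29)=+1, (15|29)=-1; sign (−1)^0·+1^3·-1^2 = +1.
(a,b)_11: α=-1, u≡9; β=0, v≡1 (mod 11); (9|11)=+1, (1|11)=+1; sign (−1)^0·+1^0·+1^-1 = +1.
(a,b)_31: α=2, u≡1; β=3, v≡30 (mod 31); (1|31)=+1, (30|31)=-1; sign (−1)^0·+1^3·-1^2 = +1.
(a,b)_13: α=1, u≡6; β=2, v≡3 (mod 13); (6|13)=-1, (3|13)=+1; sign (−1)^0·-1^2·+1^1 = +1.
(a,b)_7: α=2, u≡4; β=3, v≡5 (mod 7); (4|7)=+1, (5|7)=-1; sign (−1)^0·+1^3·-1^2 = +1.
Ram(31746, 4902247) = {37, 41}; no ℚ_37-point on the conic.

[37, 41]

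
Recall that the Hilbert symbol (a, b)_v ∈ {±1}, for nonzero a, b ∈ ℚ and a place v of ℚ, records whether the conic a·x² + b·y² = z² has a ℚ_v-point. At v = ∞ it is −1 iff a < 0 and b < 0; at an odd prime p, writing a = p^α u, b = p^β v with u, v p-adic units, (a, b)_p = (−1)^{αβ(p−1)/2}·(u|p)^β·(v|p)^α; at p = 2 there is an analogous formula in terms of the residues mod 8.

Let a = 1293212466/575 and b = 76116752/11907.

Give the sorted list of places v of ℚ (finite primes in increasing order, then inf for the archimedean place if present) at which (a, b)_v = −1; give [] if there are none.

[17, 23]

Mod squares: a ≡ 12558, b ≡ 51. Check v ∈ {∞, 2, 3, 5, 7, 13, 17, 19, 23}.
v=23: a=23^-1·(≡11), b=23^4·(≡17) mod 23; (11|23)=-1, (17|23)=-1; (−1)^{-1·4·11}·(-1)^4·(-1)^-1 = -1.
v=∞: 12558 > 0 and 51 > 0  ⇒  (a,b)_∞ = +1.
v=17: a=17^0·(≡14), b=17^1·(≡14) mod 17; (14|17)=-1, (14|17)=-1; (−1)^{0·1·8}·(-1)^1·(-1)^0 = -1.
v=3: a=3^9·(≡1), b=3^-5·(≡2) mod 3; (1|3)=+1, (2|3)=-1; (−1)^{9·-5·1}·(+1)^-5·(-1)^9 = +1.
v=13: a=13^1·(≡12), b=13^0·(≡3) mod 13; (12|13)=+1, (3|13)=+1; (−1)^{1·0·6}·(+1)^0·(+1)^1 = +1.
v=19: a=19^2·(≡13), b=19^0·(≡10) mod 19; (13|19)=-1, (10|19)=-1; (−1)^{2·0·9}·(-1)^0·(-1)^2 = +1.
v=7: a=7^1·(≡1), b=7^-2·(≡1) mod 7; (1|7)=+1, (1|7)=+1; (−1)^{1·-2·3}·(+1)^-2·(+1)^1 = +1.
v=5: a=5^-2·(≡2), b=5^0·(≡1) mod 5; (2|5)=-1, (1|5)=+1; (−1)^{-2·0·2}·(-1)^0·(+1)^-2 = +1.
v=2: v_2(a)=1, v_2(b)=4; units ≡ 7, 3 (mod 8); ε·ε+αω+βω = 1·1+1·1+4·0 ≡ 0  ⇒  (a,b)_2 = +1.
|Ram(12558, 51)| = 2, even; anisotropic at {17, 23}.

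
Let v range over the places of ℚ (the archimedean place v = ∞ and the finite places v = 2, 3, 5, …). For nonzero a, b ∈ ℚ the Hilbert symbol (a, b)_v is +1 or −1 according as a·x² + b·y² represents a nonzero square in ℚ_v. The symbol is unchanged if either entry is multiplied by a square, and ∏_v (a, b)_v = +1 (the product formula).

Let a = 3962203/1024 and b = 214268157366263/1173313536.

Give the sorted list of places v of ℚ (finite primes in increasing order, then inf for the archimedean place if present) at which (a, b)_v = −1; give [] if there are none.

(a, b) ≡ (4123, 3162) mod (ℚ^×)²; places V = {2, 3, 7, 11, 13, 17, 19, 23, 31, ∞}.
(a,b)_17: α=0, u≡16; β=1, v≡13 (mod 17); (16|17)=+1, (13|17)=+1; sign (−1)^0·+1^1·+1^0 = +1.
(a,b)_2: α=-10, β=-11; u≡3, v≡5 (mod 8); ε(u)ε(v)=1·0, αω(v)=-10·1, βω(u)=-11·1; sum ≡ 1  ⇒  -1.
(a,b)_31: α=3, u≡9; β=1, v≡7 (mod 31); (9|31)=+1, (7|31)=+1; sign (−1)^1·+1^1·+1^3 = -1.
(a,b)_11: α=0, u≡3; β=2, v≡9 (mod 11); (3|11)=+1, (9|11)=+1; sign (−1)^0·+1^2·+1^0 = +1.
(a,b)_∞: sgn(4123)=+, sgn(3162)=+, so +1.
(a,b)_3: α=0, u≡1; β=-1, v≡1 (mod 3); (1|3)=+1, (1|3)=+1; sign (−1)^0·+1^-1·+1^0 = +1.
(a,b)_23: α=0, u≡9; β=-2, v≡5 (mod 23); (9|23)=+1, (5|23)=-1; sign (−1)^0·+1^-2·-1^0 = +1.
(a,b)_13: α=0, u≡5; β=4, v≡10 (mod 13); (5|13)=-1, (10|13)=+1; sign (−1)^0·-1^4·+1^0 = +1.
(a,b)_7: α=1, u≡1; β=6, v≡6 (mod 7); (1|7)=+1, (6|7)=-1; sign (−1)^0·+1^6·-1^1 = -1.
(a,b)_19: α=1, u≡13; β=-2, v≡13 (mod 19); (13|19)=-1, (13|19)=-1; sign (−1)^0·-1^-2·-1^1 = -1.
|Ram(4123, 3162)| = 4, even; anisotropic at {2, 7, 19, 31}.

[2, 7, 19, 31]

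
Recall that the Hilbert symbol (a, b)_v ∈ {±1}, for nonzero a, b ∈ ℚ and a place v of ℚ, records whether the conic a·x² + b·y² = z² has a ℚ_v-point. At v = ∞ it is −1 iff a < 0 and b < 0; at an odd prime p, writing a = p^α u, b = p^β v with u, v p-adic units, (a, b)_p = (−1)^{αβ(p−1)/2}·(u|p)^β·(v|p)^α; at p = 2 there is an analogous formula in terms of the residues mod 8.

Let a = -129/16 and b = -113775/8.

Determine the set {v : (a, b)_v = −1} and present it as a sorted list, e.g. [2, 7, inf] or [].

Mod squares: a ≡ -129, b ≡ -9102. Check v ∈ {∞, 2, 3, 5, 37, 41, 43}.
v=3: a=3^1·(≡2), b=3^1·(≡2) mod 3; (2|3)=-1, (2|3)=-1; (−1)^{1·1·1}·(-1)^1·(-1)^1 = -1.
v=41: a=41^0·(≡15), b=41^1·(≡17) mod 41; (15|41)=-1, (17|41)=-1; (−1)^{0·1·20}·(-1)^1·(-1)^0 = -1.
v=37: a=37^0·(≡22), b=37^1·(≡18) mod 37; (22|37)=-1, (18|37)=-1; (−1)^{0·1·18}·(-1)^1·(-1)^0 = -1.
v=∞: -129 < 0 and -9102 < 0  ⇒  (a,b)_∞ = -1.
v=5: a=5^0·(≡1), b=5^2·(≡3) mod 5; (1|5)=+1, (3|5)=-1; (−1)^{0·2·2}·(+1)^2·(-1)^0 = +1.
v=2: v_2(a)=-4, v_2(b)=-3; units ≡ 7, 1 (mod 8); ε·ε+αω+βω = 1·0+-4·0+-3·0 ≡ 0  ⇒  (a,b)_2 = +1.
v=43: a=43^1·(≡24), b=43^0·(≡38) mod 43; (24|43)=+1, (38|43)=+1; (−1)^{1·0·21}·(+1)^0·(+1)^1 = +1.
Ram(-129, -9102) = {3, 37, 41, ∞}; no ℚ_3-point on the conic.

[3, 37, 41, inf]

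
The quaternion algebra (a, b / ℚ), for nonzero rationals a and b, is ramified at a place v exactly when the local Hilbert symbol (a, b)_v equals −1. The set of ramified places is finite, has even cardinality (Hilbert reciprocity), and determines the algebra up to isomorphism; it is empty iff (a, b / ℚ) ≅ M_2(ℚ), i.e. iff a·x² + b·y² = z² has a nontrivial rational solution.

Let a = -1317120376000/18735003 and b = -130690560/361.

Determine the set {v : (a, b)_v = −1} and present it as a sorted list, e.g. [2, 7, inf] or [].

(a, b) ≡ (-2145, -510510) mod (ℚ^×)²; places V = {2, 3, 5, 7, 11, 13, 17, 19, 29, 37, ∞}.
(a,b)_37: α=2, u≡12; β=0, v≡30 (mod 37); (12|37)=+1, (30|37)=+1; sign (−1)^0·+1^0·+1^2 = +1.
(a,b)_11: α=1, u≡4; β=1, v≡7 (mod 11); (4|11)=+1, (7|11)=-1; sign (−1)^1·+1^1·-1^1 = +1.
(a,b)_5: α=3, u≡4; β=1, v≡3 (mod 5); (4|5)=+1, (3|5)=-1; sign (−1)^0·+1^1·-1^3 = -1.
(a,b)_3: α=-3, u≡2; β=1, v≡2 (mod 3); (2|3)=-1, (2|3)=-1; sign (−1)^1·-1^1·-1^-3 = -1.
(a,b)_7: α=-4, u≡1; β=1, v≡3 (mod 7); (1|7)=+1, (3|7)=-1; sign (−1)^0·+1^1·-1^-4 = +1.
(a,b)_13: α=1, u≡9; β=1, v≡4 (mod 13); (9|13)=+1, (4|13)=+1; sign (−1)^0·+1^1·+1^1 = +1.
(a,b)_19: α=0, u≡3; β=-2, v≡9 (mod 19); (3|19)=-1, (9|19)=+1; sign (−1)^0·-1^-2·+1^0 = +1.
(a,b)_29: α=2, u≡4; β=0, v≡20 (mod 29); (4|29)=+1, (20|29)=+1; sign (−1)^0·+1^0·+1^2 = +1.
(a,b)_2: α=6, β=9; u≡7, v≡1 (mod 8); ε(u)ε(v)=1·0, αω(v)=6·0, βω(u)=9·0; sum ≡ 0  ⇒  +1.
(a,b)_17: α=-2, u≡10; β=1, v≡15 (mod 17); (10|17)=-1, (15|17)=+1; sign (−1)^0·-1^1·+1^-2 = -1.
(a,b)_∞: sgn(-2145)=−, sgn(-510510)=−, so -1.
(-2145, -510510 / ℚ) ramifies at {3, 5, 17, ∞}: a division algebra.

[3, 5, 17, inf]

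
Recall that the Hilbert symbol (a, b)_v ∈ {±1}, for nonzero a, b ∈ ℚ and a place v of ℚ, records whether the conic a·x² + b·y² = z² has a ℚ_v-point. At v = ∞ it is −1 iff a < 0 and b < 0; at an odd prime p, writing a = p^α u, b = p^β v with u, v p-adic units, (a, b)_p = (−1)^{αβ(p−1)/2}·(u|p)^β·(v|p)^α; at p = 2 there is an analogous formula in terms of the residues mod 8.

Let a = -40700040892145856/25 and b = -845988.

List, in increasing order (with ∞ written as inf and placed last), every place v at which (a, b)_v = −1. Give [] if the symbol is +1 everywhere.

Mod squares: a ≡ -1131, b ≡ -211497. Check v ∈ {∞, 2, 3, 5, 11, 13, 17, 29}.
v=5: a=5^-2·(≡4), b=5^0·(≡2) mod 5; (4|5)=+1, (2|5)=-1; (−1)^{-2·0·2}·(+1)^0·(-1)^-2 = +1.
v=11: a=11^0·(≡7), b=11^1·(≡4) mod 11; (7|11)=-1, (4|11)=+1; (−1)^{0·1·5}·(-1)^1·(+1)^0 = -1.
v=∞: -1131 < 0 and -211497 < 0  ⇒  (a,b)_∞ = -1.
v=2: v_2(a)=6, v_2(b)=2; units ≡ 5, 7 (mod 8); ε·ε+αω+βω = 0·1+6·0+2·1 ≡ 0  ⇒  (a,b)_2 = +1.
v=3: a=3^5·(≡1), b=3^1·(≡1) mod 3; (1|3)=+1, (1|3)=+1; (−1)^{5·1·1}·(+1)^1·(+1)^5 = -1.
v=17: a=17^2·(≡9), b=17^1·(≡12) mod 17; (9|17)=+1, (12|17)=-1; (−1)^{2·1·8}·(+1)^1·(-1)^2 = +1.
v=13: a=13^5·(≡12), b=13^1·(≡2) mod 13; (12|13)=+1, (2|13)=-1; (−1)^{5·1·6}·(+1)^1·(-1)^5 = -1.
v=29: a=29^3·(≡17), b=29^1·(≡2) mod 29; (17|29)=-1, (2|29)=-1; (−1)^{3·1·14}·(-1)^1·(-1)^3 = +1.
|Ram(-1131, -211497)| = 4, even; anisotropic at {3, 11, 13, ∞}.

[3, 11, 13, inf]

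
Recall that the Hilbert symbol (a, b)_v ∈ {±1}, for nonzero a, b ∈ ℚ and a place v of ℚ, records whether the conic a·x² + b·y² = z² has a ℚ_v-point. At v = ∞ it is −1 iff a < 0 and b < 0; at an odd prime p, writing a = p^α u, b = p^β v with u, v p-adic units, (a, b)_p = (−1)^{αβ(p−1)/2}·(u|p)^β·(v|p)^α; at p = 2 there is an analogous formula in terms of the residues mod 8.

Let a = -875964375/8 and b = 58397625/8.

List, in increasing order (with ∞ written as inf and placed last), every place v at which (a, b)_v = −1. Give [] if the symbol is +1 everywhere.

Mod squares: a ≡ -286, b ≡ 4290. Check v ∈ {∞, 2, 3, 5, 11, 13}.
v=2: v_2(a)=-3, v_2(b)=-3; units ≡ 1, 1 (mod 8); ε·ε+αω+βω = 0·0+-3·0+-3·0 ≡ 0  ⇒  (a,b)_2 = +1.
v=∞: -286 < 0 and 4290 > 0  ⇒  (a,b)_∞ = +1.
v=3: a=3^4·(≡2), b=3^3·(≡2) mod 3; (2|3)=-1, (2|3)=-1; (−1)^{4·3·1}·(-1)^3·(-1)^4 = -1.
v=5: a=5^4·(≡4), b=5^3·(≡2) mod 5; (4|5)=+1, (2|5)=-1; (−1)^{4·3·2}·(+1)^3·(-1)^4 = +1.
v=13: a=13^1·(≡3), b=13^1·(≡5) mod 13; (3|13)=+1, (5|13)=-1; (−1)^{1·1·6}·(+1)^1·(-1)^1 = -1.
v=11: a=11^3·(≡2), b=11^3·(≡5) mod 11; (2|11)=-1, (5|11)=+1; (−1)^{3·3·5}·(-1)^3·(+1)^3 = +1.
|Ram(-286, 4290)| = 2, even; anisotropic at {3, 13}.

[3, 13]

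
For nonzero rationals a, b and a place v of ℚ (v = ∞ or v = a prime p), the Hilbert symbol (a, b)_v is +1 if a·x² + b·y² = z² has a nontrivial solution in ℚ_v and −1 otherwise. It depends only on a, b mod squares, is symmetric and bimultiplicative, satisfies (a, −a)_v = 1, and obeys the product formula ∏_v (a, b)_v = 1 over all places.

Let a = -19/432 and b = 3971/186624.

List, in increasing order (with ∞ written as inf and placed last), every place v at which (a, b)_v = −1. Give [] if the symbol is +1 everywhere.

[2, 3]

(a, b) ≡ (-57, 11) mod (ℚ^×)²; places V = {2, 3, 11, 19, ∞}.
(a,b)_19: α=1, u≡4; β=2, v≡5 (mod 19); (4|19)=+1, (5|19)=+1; sign (−1)^0·+1^2·+1^1 = +1.
(a,b)_3: α=-3, u≡2; β=-6, v≡2 (mod 3); (2|3)=-1, (2|3)=-1; sign (−1)^0·-1^-6·-1^-3 = -1.
(a,b)_11: α=0, u≡1; β=1, v≡1 (mod 11); (1|11)=+1, (1|11)=+1; sign (−1)^0·+1^1·+1^0 = +1.
(a,b)_2: α=-4, β=-8; u≡7, v≡3 (mod 8); ε(u)ε(v)=1·1, αω(v)=-4·1, βω(u)=-8·0; sum ≡ 1  ⇒  -1.
(a,b)_∞: sgn(-57)=−, sgn(11)=+, so +1.
(-57, 11 / ℚ) ramifies at {2, 3}: a division algebra.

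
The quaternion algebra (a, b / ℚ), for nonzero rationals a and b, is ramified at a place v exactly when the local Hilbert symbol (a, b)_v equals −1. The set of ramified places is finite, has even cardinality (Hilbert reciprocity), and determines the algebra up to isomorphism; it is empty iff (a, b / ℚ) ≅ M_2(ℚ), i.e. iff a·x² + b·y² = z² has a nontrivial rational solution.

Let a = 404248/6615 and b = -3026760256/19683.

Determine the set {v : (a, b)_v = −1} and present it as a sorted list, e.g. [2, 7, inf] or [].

[2, 3, 5, 23]

(a, b) ≡ (8970, -3) mod (ℚ^×)²; places V = {2, 3, 5, 7, 13, 23, ∞}.
(a,b)_13: α=3, u≡12; β=2, v≡3 (mod 13); (12|13)=+1, (3|13)=+1; sign (−1)^0·+1^2·+1^3 = +1.
(a,b)_7: α=-2, u≡6; β=0, v≡2 (mod 7); (6|7)=-1, (2|7)=+1; sign (−1)^0·-1^0·+1^-2 = +1.
(a,b)_2: α=3, β=6; u≡5, v≡5 (mod 8); ε(u)ε(v)=0·0, αω(v)=3·1, βω(u)=6·1; sum ≡ 1  ⇒  -1.
(a,b)_∞: sgn(8970)=+, sgn(-3)=−, so +1.
(a,b)_3: α=-3, u≡2; β=-9, v≡2 (mod 3); (2|3)=-1, (2|3)=-1; sign (−1)^1·-1^-9·-1^-3 = -1.
(a,b)_5: α=-1, u≡1; β=0, v≡3 (mod 5); (1|5)=+1, (3|5)=-1; sign (−1)^0·+1^0·-1^-1 = -1.
(a,b)_23: α=1, u≡20; β=4, v≡15 (mod 23); (20|23)=-1, (15|23)=-1; sign (−1)^0·-1^4·-1^1 = -1.
|Ram(8970, -3)| = 4, even; anisotropic at {2, 3, 5, 23}.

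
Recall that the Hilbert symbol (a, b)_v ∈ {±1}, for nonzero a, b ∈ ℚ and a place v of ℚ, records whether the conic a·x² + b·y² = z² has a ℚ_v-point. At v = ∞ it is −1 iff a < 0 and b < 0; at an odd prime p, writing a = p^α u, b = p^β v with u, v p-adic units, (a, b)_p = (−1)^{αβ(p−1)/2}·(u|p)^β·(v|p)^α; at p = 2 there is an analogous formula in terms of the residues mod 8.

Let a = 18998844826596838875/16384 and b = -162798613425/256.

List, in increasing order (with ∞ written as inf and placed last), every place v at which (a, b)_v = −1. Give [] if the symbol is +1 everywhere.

[2, 5, 19, 31]

(a, b) ≡ (155, -83657) mod (ℚ^×)²; places V = {2, 3, 5, 7, 17, 19, 31, 37, ∞}.
(a,b)_2: α=-14, β=-8; u≡3, v≡7 (mod 8); ε(u)ε(v)=1·1, αω(v)=-14·0, βω(u)=-8·1; sum ≡ 1  ⇒  -1.
(a,b)_∞: sgn(155)=+, sgn(-83657)=−, so +1.
(a,b)_17: α=2, u≡1; β=1, v≡9 (mod 17); (1|17)=+1, (9|17)=+1; sign (−1)^0·+1^1·+1^2 = +1.
(a,b)_37: α=2, u≡3; β=1, v≡1 (mod 37); (3|37)=+1, (1|37)=+1; sign (−1)^0·+1^1·+1^2 = +1.
(a,b)_31: α=3, u≡20; β=2, v≡15 (mod 31); (20|31)=+1, (15|31)=-1; sign (−1)^0·+1^2·-1^3 = -1.
(a,b)_5: α=3, u≡4; β=2, v≡3 (mod 5); (4|5)=+1, (3|5)=-1; sign (−1)^0·+1^2·-1^3 = -1.
(a,b)_19: α=2, u≡18; β=1, v≡6 (mod 19); (18|19)=-1, (6|19)=+1; sign (−1)^0·-1^1·+1^2 = -1.
(a,b)_3: α=6, u≡2; β=4, v≡1 (mod 3); (2|3)=-1, (1|3)=+1; sign (−1)^0·-1^4·+1^6 = +1.
(a,b)_7: α=2, u≡1; β=1, v≡5 (mod 7); (1|7)=+1, (5|7)=-1; sign (−1)^0·+1^1·-1^2 = +1.
Ram(155, -83657) = {2, 5, 19, 31}; no ℚ_2-point on the conic.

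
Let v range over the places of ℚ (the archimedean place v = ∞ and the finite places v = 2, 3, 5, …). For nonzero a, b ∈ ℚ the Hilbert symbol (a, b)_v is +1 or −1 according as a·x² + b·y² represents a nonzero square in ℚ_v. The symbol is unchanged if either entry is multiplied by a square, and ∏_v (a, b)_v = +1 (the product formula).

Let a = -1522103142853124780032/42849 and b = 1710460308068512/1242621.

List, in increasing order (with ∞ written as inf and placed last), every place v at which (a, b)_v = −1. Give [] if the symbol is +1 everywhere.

[7, 19, 31, 41]

(a, b) ≡ (-7, 1400642) mod (ℚ^×)²; places V = {2, 3, 7, 11, 13, 19, 23, 29, 31, 41, 47, ∞}.
(a,b)_19: α=2, u≡10; β=1, v≡16 (mod 19); (10|19)=-1, (16|19)=+1; sign (−1)^0·-1^1·+1^2 = -1.
(a,b)_47: α=2, u≡33; β=2, v≡4 (mod 47); (33|47)=-1, (4|47)=+1; sign (−1)^0·-1^2·+1^2 = +1.
(a,b)_∞: sgn(-7)=−, sgn(1400642)=+, so +1.
(a,b)_11: α=0, u≡1; β=2, v≡1 (mod 11); (1|11)=+1, (1|11)=+1; sign (−1)^0·+1^2·+1^0 = +1.
(a,b)_2: α=12, β=5; u≡1, v≡1 (mod 8); ε(u)ε(v)=0·0, αω(v)=12·0, βω(u)=5·0; sum ≡ 0  ⇒  +1.
(a,b)_3: α=-4, u≡2; β=-4, v≡2 (mod 3); (2|3)=-1, (2|3)=-1; sign (−1)^0·-1^-4·-1^-4 = +1.
(a,b)_31: α=2, u≡26; β=1, v≡23 (mod 31); (26|31)=-1, (23|31)=-1; sign (−1)^0·-1^1·-1^2 = -1.
(a,b)_7: α=3, u≡5; β=2, v≡5 (mod 7); (5|7)=-1, (5|7)=-1; sign (−1)^0·-1^2·-1^3 = -1.
(a,b)_13: α=0, u≡7; β=2, v≡10 (mod 13); (7|13)=-1, (10|13)=+1; sign (−1)^0·-1^2·+1^0 = +1.
(a,b)_41: α=2, u≡29; β=1, v≡18 (mod 41); (29|41)=-1, (18|41)=+1; sign (−1)^0·-1^1·+1^2 = -1.
(a,b)_29: α=2, u≡4; β=-1, v≡9 (mod 29); (4|29)=+1, (9|29)=+1; sign (−1)^0·+1^-1·+1^2 = +1.
(a,b)_23: α=-2, u≡12; β=-2, v≡5 (mod 23); (12|23)=+1, (5|23)=-1; sign (−1)^0·+1^-2·-1^-2 = +1.
|Ram(-7, 1400642)| = 4, even; anisotropic at {7, 19, 31, 41}.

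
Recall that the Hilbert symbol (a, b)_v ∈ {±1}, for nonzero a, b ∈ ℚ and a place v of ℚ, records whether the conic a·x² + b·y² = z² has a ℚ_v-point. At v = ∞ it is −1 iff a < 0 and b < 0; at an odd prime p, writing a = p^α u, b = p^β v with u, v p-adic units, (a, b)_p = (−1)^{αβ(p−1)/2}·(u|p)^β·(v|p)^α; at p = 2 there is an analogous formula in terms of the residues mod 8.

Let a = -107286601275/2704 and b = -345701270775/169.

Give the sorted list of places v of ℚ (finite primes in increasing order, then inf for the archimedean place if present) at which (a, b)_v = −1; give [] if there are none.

(a, b) ≡ (-11571, -399) mod (ℚ^×)²; places V = {2, 3, 5, 7, 13, 19, 29, ∞}.
(a,b)_5: α=2, u≡1; β=2, v≡1 (mod 5); (1|5)=+1, (1|5)=+1; sign (−1)^0·+1^2·+1^2 = +1.
(a,b)_3: α=3, u≡1; β=1, v≡2 (mod 3); (1|3)=+1, (2|3)=-1; sign (−1)^1·+1^1·-1^3 = +1.
(a,b)_2: α=-4, β=0; u≡5, v≡1 (mod 8); ε(u)ε(v)=0·0, αω(v)=-4·0, βω(u)=0·1; sum ≡ 0  ⇒  +1.
(a,b)_19: α=1, u≡18; β=1, v≡16 (mod 19); (18|19)=-1, (16|19)=+1; sign (−1)^1·-1^1·+1^1 = +1.
(a,b)_7: α=3, u≡3; β=3, v≡3 (mod 7); (3|7)=-1, (3|7)=-1; sign (−1)^1·-1^3·-1^3 = -1.
(a,b)_13: α=-2, u≡10; β=-2, v≡10 (mod 13); (10|13)=+1, (10|13)=+1; sign (−1)^0·+1^-2·+1^-2 = +1.
(a,b)_29: α=3, u≡5; β=4, v≡25 (mod 29); (5|29)=+1, (25|29)=+1; sign (−1)^0·+1^4·+1^3 = +1.
(a,b)_∞: sgn(-11571)=−, sgn(-399)=−, so -1.
Ram(-11571, -399) = {7, ∞}; no ℚ_7-point on the conic.

[7, inf]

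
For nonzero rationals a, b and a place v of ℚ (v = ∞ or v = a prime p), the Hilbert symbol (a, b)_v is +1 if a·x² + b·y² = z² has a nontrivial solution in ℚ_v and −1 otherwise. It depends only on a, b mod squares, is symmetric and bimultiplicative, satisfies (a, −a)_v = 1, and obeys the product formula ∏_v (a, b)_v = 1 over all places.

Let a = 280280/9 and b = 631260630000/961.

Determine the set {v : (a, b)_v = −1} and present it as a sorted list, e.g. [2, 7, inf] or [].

[2, 5, 11, 13]

Mod squares: a ≡ 1430, b ≡ 7. Check v ∈ {∞, 2, 3, 5, 7, 11, 13, 31}.
v=5: a=5^1·(≡4), b=5^4·(≡3) mod 5; (4|5)=+1, (3|5)=-1; (−1)^{1·4·2}·(+1)^4·(-1)^1 = -1.
v=3: a=3^-2·(≡2), b=3^2·(≡1) mod 3; (2|3)=-1, (1|3)=+1; (−1)^{-2·2·1}·(-1)^2·(+1)^-2 = +1.
v=13: a=13^1·(≡5), b=13^2·(≡6) mod 13; (5|13)=-1, (6|13)=-1; (−1)^{1·2·6}·(-1)^2·(-1)^1 = -1.
v=31: a=31^0·(≡1), b=31^-2·(≡1) mod 31; (1|31)=+1, (1|31)=+1; (−1)^{0·-2·15}·(+1)^-2·(+1)^0 = +1.
v=2: v_2(a)=3, v_2(b)=4; units ≡ 3, 7 (mod 8); ε·ε+αω+βω = 1·1+3·0+4·1 ≡ 1  ⇒  (a,b)_2 = -1.
v=7: a=7^2·(≡4), b=7^3·(≡1) mod 7; (4|7)=+1, (1|7)=+1; (−1)^{2·3·3}·(+1)^3·(+1)^2 = +1.
v=∞: 1430 > 0 and 7 > 0  ⇒  (a,b)_∞ = +1.
v=11: a=11^1·(≡9), b=11^2·(≡7) mod 11; (9|11)=+1, (7|11)=-1; (−1)^{1·2·5}·(+1)^2·(-1)^1 = -1.
|Ram(1430, 7)| = 4, even; anisotropic at {2, 5, 11, 13}.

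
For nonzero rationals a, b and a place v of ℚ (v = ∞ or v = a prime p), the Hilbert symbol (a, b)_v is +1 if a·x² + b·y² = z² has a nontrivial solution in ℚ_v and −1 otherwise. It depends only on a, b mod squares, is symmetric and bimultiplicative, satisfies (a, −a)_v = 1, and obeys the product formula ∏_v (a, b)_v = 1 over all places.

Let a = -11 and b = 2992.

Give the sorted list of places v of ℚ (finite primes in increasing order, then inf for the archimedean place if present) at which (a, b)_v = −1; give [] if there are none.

(a, b) ≡ (-11, 187) mod (ℚ^×)²; places V = {2, 11, 17, ∞}.
(a,b)_17: α=0, u≡6; β=1, v≡6 (mod 17); (6|17)=-1, (6|17)=-1; sign (−1)^0·-1^1·-1^0 = -1.
(a,b)_∞: sgn(-11)=−, sgn(187)=+, so +1.
(a,b)_2: α=0, β=4; u≡5, v≡3 (mod 8); ε(u)ε(v)=0·1, αω(v)=0·1, βω(u)=4·1; sum ≡ 0  ⇒  +1.
(a,b)_11: α=1, u≡10; β=1, v≡8 (mod 11); (10|11)=-1, (8|11)=-1; sign (−1)^1·-1^1·-1^1 = -1.
|Ram(-11, 187)| = 2, even; anisotropic at {11, 17}.

[11, 17]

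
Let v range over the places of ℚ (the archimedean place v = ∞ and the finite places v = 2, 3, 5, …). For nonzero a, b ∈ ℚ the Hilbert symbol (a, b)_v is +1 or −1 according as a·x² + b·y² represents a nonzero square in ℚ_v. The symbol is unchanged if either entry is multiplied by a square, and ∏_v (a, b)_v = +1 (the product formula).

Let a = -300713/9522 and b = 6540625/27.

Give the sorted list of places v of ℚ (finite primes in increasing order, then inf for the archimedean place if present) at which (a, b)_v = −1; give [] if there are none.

[3, 13]

Mod squares: a ≡ -34, b ≡ 31395. Check v ∈ {∞, 2, 3, 5, 7, 13, 17, 19, 23}.
v=19: a=19^2·(≡1), b=19^0·(≡1) mod 19; (1|19)=+1, (1|19)=+1; (−1)^{2·0·9}·(+1)^0·(+1)^2 = +1.
v=∞: -34 < 0 and 31395 > 0  ⇒  (a,b)_∞ = +1.
v=5: a=5^0·(≡1), b=5^5·(≡4) mod 5; (1|5)=+1, (4|5)=+1; (−1)^{0·5·2}·(+1)^5·(+1)^0 = +1.
v=13: a=13^0·(≡7), b=13^1·(≡12) mod 13; (7|13)=-1, (12|13)=+1; (−1)^{0·1·6}·(-1)^1·(+1)^0 = -1.
v=3: a=3^-2·(≡2), b=3^-3·(≡1) mod 3; (2|3)=-1, (1|3)=+1; (−1)^{-2·-3·1}·(-1)^-3·(+1)^-2 = -1.
v=23: a=23^-2·(≡16), b=23^1·(≡18) mod 23; (16|23)=+1, (18|23)=+1; (−1)^{-2·1·11}·(+1)^1·(+1)^-2 = +1.
v=2: v_2(a)=-1, v_2(b)=0; units ≡ 7, 3 (mod 8); ε·ε+αω+βω = 1·1+-1·1+0·0 ≡ 0  ⇒  (a,b)_2 = +1.
v=7: a=7^2·(≡1), b=7^1·(≡6) mod 7; (1|7)=+1, (6|7)=-1; (−1)^{2·1·3}·(+1)^1·(-1)^2 = +1.
v=17: a=17^1·(≡4), b=17^0·(≡13) mod 17; (4|17)=+1, (13|17)=+1; (−1)^{1·0·8}·(+1)^0·(+1)^1 = +1.
Ram(-34, 31395) = {3, 13}; no ℚ_3-point on the conic.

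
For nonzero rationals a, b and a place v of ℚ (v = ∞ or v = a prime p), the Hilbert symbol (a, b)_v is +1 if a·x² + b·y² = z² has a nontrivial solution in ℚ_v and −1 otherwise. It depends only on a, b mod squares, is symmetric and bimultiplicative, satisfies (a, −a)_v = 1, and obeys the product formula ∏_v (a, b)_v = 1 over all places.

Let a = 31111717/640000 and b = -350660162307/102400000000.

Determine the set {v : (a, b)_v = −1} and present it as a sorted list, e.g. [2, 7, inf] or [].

[]

(a, b) ≡ (13, -3) mod (ℚ^×)²; places V = {2, 3, 5, 7, 13, 17, ∞}.
(a,b)_2: α=-10, β=-18; u≡5, v≡5 (mod 8); ε(u)ε(v)=0·0, αω(v)=-10·1, βω(u)=-18·1; sum ≡ 0  ⇒  +1.
(a,b)_∞: sgn(13)=+, sgn(-3)=−, so +1.
(a,b)_7: α=2, u≡3; β=2, v≡4 (mod 7); (3|7)=-1, (4|7)=+1; sign (−1)^0·-1^2·+1^2 = +1.
(a,b)_13: α=3, u≡3; β=4, v≡10 (mod 13); (3|13)=+1, (10|13)=+1; sign (−1)^0·+1^4·+1^3 = +1.
(a,b)_3: α=0, u≡1; β=1, v≡2 (mod 3); (1|3)=+1, (2|3)=-1; sign (−1)^0·+1^1·-1^0 = +1.
(a,b)_17: α=2, u≡9; β=4, v≡7 (mod 17); (9|17)=+1, (7|17)=-1; sign (−1)^0·+1^4·-1^2 = +1.
(a,b)_5: α=-4, u≡3; β=-8, v≡2 (mod 5); (3|5)=-1, (2|5)=-1; sign (−1)^0·-1^-8·-1^-4 = +1.
Every local symbol is +1, so the conic 13·x² + -3·y² = z² has ℚ_v-points for all v and hence a ℚ-point; (a, b / ℚ) ≅ M_2(ℚ).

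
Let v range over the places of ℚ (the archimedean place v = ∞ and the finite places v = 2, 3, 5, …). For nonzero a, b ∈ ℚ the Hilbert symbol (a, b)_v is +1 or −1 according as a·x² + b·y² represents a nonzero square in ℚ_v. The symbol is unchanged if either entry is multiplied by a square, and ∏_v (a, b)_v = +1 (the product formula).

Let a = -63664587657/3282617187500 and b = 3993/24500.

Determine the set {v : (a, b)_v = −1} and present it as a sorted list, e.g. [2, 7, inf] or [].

[5, 11]

(a, b) ≡ (-1155, 165) mod (ℚ^×)²; places V = {2, 3, 5, 7, 11, ∞}.
(a,b)_∞: sgn(-1155)=−, sgn(165)=+, so +1.
(a,b)_2: α=-2, β=-2; u≡5, v≡5 (mod 8); ε(u)ε(v)=0·0, αω(v)=-2·1, βω(u)=-2·1; sum ≡ 0  ⇒  +1.
(a,b)_7: α=-5, u≡3; β=-2, v≡1 (mod 7); (3|7)=-1, (1|7)=+1; sign (−1)^0·-1^-2·+1^-5 = +1.
(a,b)_5: α=-11, u≡1; β=-3, v≡3 (mod 5); (1|5)=+1, (3|5)=-1; sign (−1)^0·+1^-3·-1^-11 = -1.
(a,b)_11: α=9, u≡3; β=3, v≡1 (mod 11); (3|11)=+1, (1|11)=+1; sign (−1)^1·+1^3·+1^9 = -1.
(a,b)_3: α=3, u≡2; β=1, v≡1 (mod 3); (2|3)=-1, (1|3)=+1; sign (−1)^1·-1^1·+1^3 = +1.
|Ram(-1155, 165)| = 2, even; anisotropic at {5, 11}.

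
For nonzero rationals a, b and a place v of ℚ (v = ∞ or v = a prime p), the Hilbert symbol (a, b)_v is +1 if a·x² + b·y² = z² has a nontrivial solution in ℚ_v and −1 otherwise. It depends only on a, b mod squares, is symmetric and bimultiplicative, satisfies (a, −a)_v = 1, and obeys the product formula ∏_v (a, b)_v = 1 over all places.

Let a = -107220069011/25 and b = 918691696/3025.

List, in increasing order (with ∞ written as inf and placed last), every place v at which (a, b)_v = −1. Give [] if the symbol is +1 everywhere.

[11, 17, 29, 31]

Mod squares: a ≡ -200651, b ≡ 198679. Check v ∈ {∞, 2, 5, 11, 13, 17, 29, 31, 37, 43}.
v=13: a=13^0·(≡3), b=13^1·(≡8) mod 13; (3|13)=+1, (8|13)=-1; (−1)^{0·1·6}·(+1)^1·(-1)^0 = +1.
v=5: a=5^-2·(≡4), b=5^-2·(≡1) mod 5; (4|5)=+1, (1|5)=+1; (−1)^{-2·-2·2}·(+1)^-2·(+1)^-2 = +1.
v=∞: -200651 < 0 and 198679 > 0  ⇒  (a,b)_∞ = +1.
v=31: a=31^0·(≡3), b=31^1·(≡15) mod 31; (3|31)=-1, (15|31)=-1; (−1)^{0·1·15}·(-1)^1·(-1)^0 = -1.
v=2: v_2(a)=0, v_2(b)=4; units ≡ 5, 7 (mod 8); ε·ε+αω+βω = 0·1+0·0+4·1 ≡ 0  ⇒  (a,b)_2 = +1.
v=11: a=11^1·(≡8), b=11^-2·(≡7) mod 11; (8|11)=-1, (7|11)=-1; (−1)^{1·-2·5}·(-1)^-2·(-1)^1 = -1.
v=43: a=43^2·(≡20), b=43^0·(≡32) mod 43; (20|43)=-1, (32|43)=-1; (−1)^{2·0·21}·(-1)^0·(-1)^2 = +1.
v=29: a=29^1·(≡8), b=29^1·(≡23) mod 29; (8|29)=-1, (23|29)=+1; (−1)^{1·1·14}·(-1)^1·(+1)^1 = -1.
v=17: a=17^3·(≡11), b=17^3·(≡8) mod 17; (11|17)=-1, (8|17)=+1; (−1)^{3·3·8}·(-1)^3·(+1)^3 = -1.
v=37: a=37^1·(≡3), b=37^0·(≡7) mod 37; (3|37)=+1, (7|37)=+1; (−1)^{1·0·18}·(+1)^0·(+1)^1 = +1.
(-200651, 198679 / ℚ) ramifies at {11, 17, 29, 31}: a division algebra.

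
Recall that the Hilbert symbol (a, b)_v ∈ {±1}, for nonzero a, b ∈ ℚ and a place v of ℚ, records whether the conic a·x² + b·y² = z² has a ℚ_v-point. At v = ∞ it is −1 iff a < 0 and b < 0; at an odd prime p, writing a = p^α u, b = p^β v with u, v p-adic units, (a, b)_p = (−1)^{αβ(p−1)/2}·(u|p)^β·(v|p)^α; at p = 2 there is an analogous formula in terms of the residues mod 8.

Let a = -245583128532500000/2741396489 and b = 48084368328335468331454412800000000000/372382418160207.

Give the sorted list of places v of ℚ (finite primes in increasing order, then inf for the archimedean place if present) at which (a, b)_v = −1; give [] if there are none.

[2, 5, 19, 29]

Mod squares: a ≡ -179170, b ≡ 63365. Check v ∈ {∞, 2, 3, 5, 7, 11, 13, 17, 19, 23, 29, 37, 41, 47, 53}.
v=∞: -179170 < 0 and 63365 > 0  ⇒  (a,b)_∞ = +1.
v=23: a=23^1·(≡5), b=23^-1·(≡4) mod 23; (5|23)=-1, (4|23)=+1; (−1)^{1·-1·11}·(-1)^-1·(+1)^1 = +1.
v=3: a=3^0·(≡2), b=3^-4·(≡2) mod 3; (2|3)=-1, (2|3)=-1; (−1)^{0·-4·1}·(-1)^-4·(-1)^0 = +1.
v=11: a=11^2·(≡5), b=11^0·(≡5) mod 11; (5|11)=+1, (5|11)=+1; (−1)^{2·0·5}·(+1)^0·(+1)^2 = +1.
v=2: v_2(a)=5, v_2(b)=20; units ≡ 7, 5 (mod 8); ε·ε+αω+βω = 1·0+5·1+20·0 ≡ 1  ⇒  (a,b)_2 = -1.
v=37: a=37^-2·(≡21), b=37^0·(≡27) mod 37; (21|37)=+1, (27|37)=+1; (−1)^{-2·0·18}·(+1)^0·(+1)^-2 = +1.
v=19: a=19^1·(≡12), b=19^3·(≡2) mod 19; (12|19)=-1, (2|19)=-1; (−1)^{1·3·9}·(-1)^3·(-1)^1 = -1.
v=17: a=17^-2·(≡14), b=17^-6·(≡7) mod 17; (14|17)=-1, (7|17)=-1; (−1)^{-2·-6·8}·(-1)^-6·(-1)^-2 = +1.
v=47: a=47^2·(≡40), b=47^0·(≡28) mod 47; (40|47)=-1, (28|47)=+1; (−1)^{2·0·23}·(-1)^0·(+1)^2 = +1.
v=53: a=53^0·(≡23), b=53^2·(≡33) mod 53; (23|53)=-1, (33|53)=-1; (−1)^{0·2·26}·(-1)^2·(-1)^0 = +1.
v=41: a=41^-1·(≡34), b=41^4·(≡33) mod 41; (34|41)=-1, (33|41)=+1; (−1)^{-1·4·20}·(-1)^4·(+1)^-1 = +1.
v=7: a=7^0·(≡4), b=7^-2·(≡4) mod 7; (4|7)=+1, (4|7)=+1; (−1)^{0·-2·3}·(+1)^-2·(+1)^0 = +1.
v=29: a=29^2·(≡27), b=29^7·(≡10) mod 29; (27|29)=-1, (10|29)=-1; (−1)^{2·7·14}·(-1)^7·(-1)^2 = -1.
v=5: a=5^7·(≡1), b=5^11·(≡2) mod 5; (1|5)=+1, (2|5)=-1; (−1)^{7·11·2}·(+1)^11·(-1)^7 = -1.
v=13: a=13^-2·(≡4), b=13^-2·(≡10) mod 13; (4|13)=+1, (10|13)=+1; (−1)^{-2·-2·6}·(+1)^-2·(+1)^-2 = +1.
(-179170, 63365 / ℚ) ramifies at {2, 5, 19, 29}: a division algebra.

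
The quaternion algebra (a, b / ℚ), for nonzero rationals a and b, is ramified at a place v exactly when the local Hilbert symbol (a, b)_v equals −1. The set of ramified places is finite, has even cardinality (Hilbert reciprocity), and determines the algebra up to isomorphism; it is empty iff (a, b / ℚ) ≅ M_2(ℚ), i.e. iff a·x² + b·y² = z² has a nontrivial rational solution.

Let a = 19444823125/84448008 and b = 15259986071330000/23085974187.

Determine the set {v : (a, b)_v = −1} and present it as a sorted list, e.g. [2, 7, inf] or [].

(a, b) ≡ (26, 231) mod (ℚ^×)²; places V = {2, 3, 5, 7, 11, 13, 17, 19, ∞}.
(a,b)_∞: sgn(26)=+, sgn(231)=+, so +1.
(a,b)_2: α=-3, β=4; u≡5, v≡7 (mod 8); ε(u)ε(v)=0·1, αω(v)=-3·0, βω(u)=4·1; sum ≡ 0  ⇒  +1.
(a,b)_13: α=3, u≡7; β=4, v≡12 (mod 13); (7|13)=-1, (12|13)=+1; sign (−1)^0·-1^4·+1^3 = +1.
(a,b)_19: α=-4, u≡4; β=-4, v≡14 (mod 19); (4|19)=+1, (14|19)=-1; sign (−1)^0·+1^-4·-1^-4 = +1.
(a,b)_17: α=2, u≡1; β=2, v≡11 (mod 17); (1|17)=+1, (11|17)=-1; sign (−1)^0·+1^2·-1^2 = +1.
(a,b)_5: α=4, u≡4; β=4, v≡4 (mod 5); (4|5)=+1, (4|5)=+1; sign (−1)^0·+1^4·+1^4 = +1.
(a,b)_11: α=0, u≡5; β=1, v≡7 (mod 11); (5|11)=+1, (7|11)=-1; sign (−1)^0·+1^1·-1^0 = +1.
(a,b)_3: α=-4, u≡2; β=-11, v≡2 (mod 3); (2|3)=-1, (2|3)=-1; sign (−1)^0·-1^-11·-1^-4 = -1.
(a,b)_7: α=2, u≡3; β=5, v≡6 (mod 7); (3|7)=-1, (6|7)=-1; sign (−1)^0·-1^5·-1^2 = -1.
(26, 231 / ℚ) ramifies at {3, 7}: a division algebra.

[3, 7]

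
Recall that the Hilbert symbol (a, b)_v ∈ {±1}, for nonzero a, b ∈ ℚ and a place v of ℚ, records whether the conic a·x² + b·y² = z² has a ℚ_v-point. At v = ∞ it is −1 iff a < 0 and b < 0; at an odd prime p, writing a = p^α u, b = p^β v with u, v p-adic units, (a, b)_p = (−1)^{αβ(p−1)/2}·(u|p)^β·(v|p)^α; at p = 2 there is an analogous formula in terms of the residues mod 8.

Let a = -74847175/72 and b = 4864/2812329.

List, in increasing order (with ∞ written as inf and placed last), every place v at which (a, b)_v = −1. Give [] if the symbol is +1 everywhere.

(a, b) ≡ (-5987774, 19) mod (ℚ^×)²; places V = {2, 3, 5, 13, 17, 19, 23, 31, 43, ∞}.
(a,b)_19: α=1, u≡9; β=1, v≡11 (mod 19); (9|19)=+1, (11|19)=+1; sign (−1)^1·+1^1·+1^1 = -1.
(a,b)_23: α=1, u≡15; β=0, v≡20 (mod 23); (15|23)=-1, (20|23)=-1; sign (−1)^0·-1^0·-1^1 = -1.
(a,b)_3: α=-2, u≡1; β=-2, v≡1 (mod 3); (1|3)=+1, (1|3)=+1; sign (−1)^0·+1^-2·+1^-2 = +1.
(a,b)_43: α=0, u≡3; β=-2, v≡3 (mod 43); (3|43)=-1, (3|43)=-1; sign (−1)^0·-1^-2·-1^0 = +1.
(a,b)_5: α=2, u≡4; β=0, v≡1 (mod 5); (4|5)=+1, (1|5)=+1; sign (−1)^0·+1^0·+1^2 = +1.
(a,b)_13: α=1, u≡8; β=-2, v≡2 (mod 13); (8|13)=-1, (2|13)=-1; sign (−1)^0·-1^-2·-1^1 = -1.
(a,b)_∞: sgn(-5987774)=−, sgn(19)=+, so +1.
(a,b)_31: α=1, u≡1; β=0, v≡10 (mod 31); (1|31)=+1, (10|31)=+1; sign (−1)^0·+1^0·+1^1 = +1.
(a,b)_17: α=1, u≡1; β=0, v≡1 (mod 17); (1|17)=+1, (1|17)=+1; sign (−1)^0·+1^0·+1^1 = +1.
(a,b)_2: α=-3, β=8; u≡1, v≡3 (mod 8); ε(u)ε(v)=0·1, αω(v)=-3·1, βω(u)=8·0; sum ≡ 1  ⇒  -1.
|Ram(-5987774, 19)| = 4, even; anisotropic at {2, 13, 19, 23}.

[2, 13, 19, 23]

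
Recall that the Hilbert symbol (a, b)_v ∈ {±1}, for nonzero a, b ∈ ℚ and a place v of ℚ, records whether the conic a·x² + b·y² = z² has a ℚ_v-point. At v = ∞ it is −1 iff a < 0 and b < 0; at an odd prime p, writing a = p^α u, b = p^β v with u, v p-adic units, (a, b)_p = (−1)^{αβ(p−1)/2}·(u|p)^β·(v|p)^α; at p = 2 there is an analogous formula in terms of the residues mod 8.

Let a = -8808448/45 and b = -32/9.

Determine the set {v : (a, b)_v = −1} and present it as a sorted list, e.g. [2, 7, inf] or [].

(a, b) ≡ (-43010, -2) mod (ℚ^×)²; places V = {2, 3, 5, 11, 17, 23, ∞}.
(a,b)_5: α=-1, u≡3; β=0, v≡2 (mod 5); (3|5)=-1, (2|5)=-1; sign (−1)^0·-1^0·-1^-1 = -1.
(a,b)_17: α=1, u≡3; β=0, v≡4 (mod 17); (3|17)=-1, (4|17)=+1; sign (−1)^0·-1^0·+1^1 = +1.
(a,b)_23: α=1, u≡3; β=0, v≡22 (mod 23); (3|23)=+1, (22|23)=-1; sign (−1)^0·+1^0·-1^1 = -1.
(a,b)_∞: sgn(-43010)=−, sgn(-2)=−, so -1.
(a,b)_11: α=1, u≡10; β=0, v≡5 (mod 11); (10|11)=-1, (5|11)=+1; sign (−1)^0·-1^0·+1^1 = +1.
(a,b)_2: α=11, β=5; u≡7, v≡7 (mod 8); ε(u)ε(v)=1·1, αω(v)=11·0, βω(u)=5·0; sum ≡ 1  ⇒  -1.
(a,b)_3: α=-2, u≡1; β=-2, v≡1 (mod 3); (1|3)=+1, (1|3)=+1; sign (−1)^0·+1^-2·+1^-2 = +1.
Ram(-43010, -2) = {2, 5, 23, ∞}; no ℚ_2-point on the conic.

[2, 5, 23, inf]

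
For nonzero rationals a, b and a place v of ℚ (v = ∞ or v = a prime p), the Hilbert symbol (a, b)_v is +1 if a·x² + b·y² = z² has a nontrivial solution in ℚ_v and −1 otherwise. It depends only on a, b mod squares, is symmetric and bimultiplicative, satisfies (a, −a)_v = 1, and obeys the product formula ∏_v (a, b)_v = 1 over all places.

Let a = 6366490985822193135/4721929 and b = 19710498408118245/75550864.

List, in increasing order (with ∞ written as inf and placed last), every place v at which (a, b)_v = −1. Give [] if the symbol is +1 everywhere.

(a, b) ≡ (25935, 23205) mod (ℚ^×)²; places V = {2, 3, 5, 7, 13, 17, 19, 23, 37, 41, 53, ∞}.
(a,b)_2: α=0, β=-4; u≡7, v≡5 (mod 8); ε(u)ε(v)=1·0, αω(v)=0·1, βω(u)=-4·0; sum ≡ 0  ⇒  +1.
(a,b)_17: α=2, u≡7; β=1, v≡5 (mod 17); (7|17)=-1, (5|17)=-1; sign (−1)^0·-1^1·-1^2 = -1.
(a,b)_13: α=1, u≡5; β=1, v≡10 (mod 13); (5|13)=-1, (10|13)=+1; sign (−1)^0·-1^1·+1^1 = -1.
(a,b)_53: α=-2, u≡26; β=-2, v≡52 (mod 53); (26|53)=-1, (52|53)=+1; sign (−1)^0·-1^-2·+1^-2 = +1.
(a,b)_19: α=5, u≡7; β=4, v≡17 (mod 19); (7|19)=+1, (17|19)=+1; sign (−1)^0·+1^4·+1^5 = +1.
(a,b)_23: α=2, u≡7; β=2, v≡22 (mod 23); (7|23)=-1, (22|23)=-1; sign (−1)^0·-1^2·-1^2 = +1.
(a,b)_7: α=1, u≡2; β=1, v≡1 (mod 7); (2|7)=+1, (1|7)=+1; sign (−1)^1·+1^1·+1^1 = -1.
(a,b)_41: α=-2, u≡32; β=-2, v≡16 (mod 41); (32|41)=+1, (16|41)=+1; sign (−1)^0·+1^-2·+1^-2 = +1.
(a,b)_37: α=2, u≡6; β=2, v≡18 (mod 37); (6|37)=-1, (18|37)=-1; sign (−1)^0·-1^2·-1^2 = +1.
(a,b)_3: α=3, u≡2; β=3, v≡1 (mod 3); (2|3)=-1, (1|3)=+1; sign (−1)^1·-1^3·+1^3 = +1.
(a,b)_5: α=1, u≡3; β=1, v≡1 (mod 5); (3|5)=-1, (1|5)=+1; sign (−1)^0·-1^1·+1^1 = -1.
(a,b)_∞: sgn(25935)=+, sgn(23205)=+, so +1.
|Ram(25935, 23205)| = 4, even; anisotropic at {5, 7, 13, 17}.

[5, 7, 13, 17]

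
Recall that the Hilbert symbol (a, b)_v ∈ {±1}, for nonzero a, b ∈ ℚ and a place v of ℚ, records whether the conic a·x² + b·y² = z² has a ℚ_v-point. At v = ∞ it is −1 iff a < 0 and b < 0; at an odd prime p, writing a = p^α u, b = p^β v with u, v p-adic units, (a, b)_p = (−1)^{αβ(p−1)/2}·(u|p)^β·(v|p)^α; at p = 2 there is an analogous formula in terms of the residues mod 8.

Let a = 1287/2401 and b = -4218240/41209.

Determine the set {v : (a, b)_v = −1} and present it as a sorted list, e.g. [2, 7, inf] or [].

[3, 5, 11, 13]

(a, b) ≡ (143, -390) mod (ℚ^×)²; places V = {2, 3, 5, 7, 11, 13, 29, ∞}.
(a,b)_11: α=1, u≡6; β=0, v≡6 (mod 11); (6|11)=-1, (6|11)=-1; sign (−1)^0·-1^0·-1^1 = -1.
(a,b)_7: α=-4, u≡6; β=-2, v≡2 (mod 7); (6|7)=-1, (2|7)=+1; sign (−1)^0·-1^-2·+1^-4 = +1.
(a,b)_2: α=0, β=7; u≡7, v≡5 (mod 8); ε(u)ε(v)=1·0, αω(v)=0·1, βω(u)=7·0; sum ≡ 0  ⇒  +1.
(a,b)_∞: sgn(143)=+, sgn(-390)=−, so +1.
(a,b)_29: α=0, u≡3; β=-2, v≡5 (mod 29); (3|29)=-1, (5|29)=+1; sign (−1)^0·-1^-2·+1^0 = +1.
(a,b)_3: α=2, u≡2; β=1, v≡2 (mod 3); (2|3)=-1, (2|3)=-1; sign (−1)^0·-1^1·-1^2 = -1.
(a,b)_5: α=0, u≡2; β=1, v≡3 (mod 5); (2|5)=-1, (3|5)=-1; sign (−1)^0·-1^1·-1^0 = -1.
(a,b)_13: α=1, u≡11; β=3, v≡9 (mod 13); (11|13)=-1, (9|13)=+1; sign (−1)^0·-1^3·+1^1 = -1.
(143, -390 / ℚ) ramifies at {3, 5, 11, 13}: a division algebra.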